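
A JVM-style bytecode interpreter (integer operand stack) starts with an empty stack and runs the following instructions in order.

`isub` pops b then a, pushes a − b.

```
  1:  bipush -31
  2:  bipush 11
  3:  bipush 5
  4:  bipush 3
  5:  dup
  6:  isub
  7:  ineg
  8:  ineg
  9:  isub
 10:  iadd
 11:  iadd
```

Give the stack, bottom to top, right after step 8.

bipush -31 : -31
bipush 11  : -31 11
bipush 5   : -31 11 5
bipush 3   : -31 11 5 3
dup        : -31 11 5 3 3
isub       : -31 11 5 0
ineg       : -31 11 5 0
ineg       : -31 11 5 0

[-31, 11, 5, 0]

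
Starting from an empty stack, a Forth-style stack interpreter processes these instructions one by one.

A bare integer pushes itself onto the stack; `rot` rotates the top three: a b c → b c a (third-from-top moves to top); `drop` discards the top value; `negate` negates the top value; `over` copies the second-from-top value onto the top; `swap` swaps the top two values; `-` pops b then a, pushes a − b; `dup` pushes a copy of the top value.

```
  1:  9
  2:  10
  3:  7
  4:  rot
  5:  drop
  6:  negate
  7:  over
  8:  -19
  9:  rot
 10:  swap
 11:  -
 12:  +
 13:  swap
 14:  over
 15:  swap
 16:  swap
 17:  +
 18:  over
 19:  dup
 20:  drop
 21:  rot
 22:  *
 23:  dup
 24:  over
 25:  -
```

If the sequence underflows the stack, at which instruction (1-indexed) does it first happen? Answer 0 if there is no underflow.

9       [9]
10      [9, 10]
7       [9, 10, 7]
rot     [10, 7, 9]
drop    [10, 7]
negate  [10, -7]
over    [10, -7, 10]
-19     [10, -7, 10, -19]
rot     [10, 10, -19, -7]
swap    [10, 10, -7, -19]
-       [10, 10, 12]
+       [10, 22]
swap    [22, 10]
over    [22, 10, 22]
swap    [22, 22, 10]
swap    [22, 10, 22]
+       [22, 32]
over    [22, 32, 22]
dup     [22, 32, 22, 22]
drop    [22, 32, 22]
rot     [32, 22, 22]
*       [32, 484]
dup     [32, 484, 484]
over    [32, 484, 484, 484]
-       [32, 484, 0]

0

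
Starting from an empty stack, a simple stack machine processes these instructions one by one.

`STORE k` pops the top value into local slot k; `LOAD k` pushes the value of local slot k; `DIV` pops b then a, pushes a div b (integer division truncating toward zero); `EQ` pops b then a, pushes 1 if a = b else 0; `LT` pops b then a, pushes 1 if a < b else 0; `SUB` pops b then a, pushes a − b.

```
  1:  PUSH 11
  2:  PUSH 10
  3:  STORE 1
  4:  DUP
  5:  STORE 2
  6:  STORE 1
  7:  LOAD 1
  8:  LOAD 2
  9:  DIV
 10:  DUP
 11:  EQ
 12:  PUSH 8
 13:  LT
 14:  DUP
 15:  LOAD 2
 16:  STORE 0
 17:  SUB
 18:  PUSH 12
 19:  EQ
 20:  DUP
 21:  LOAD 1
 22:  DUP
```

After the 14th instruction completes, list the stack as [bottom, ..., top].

PUSH 11  [11]
PUSH 10  [11, 10]
STORE 1  [11]
DUP      [11, 11]
STORE 2  [11]
STORE 1  []
LOAD 1   [11]
LOAD 2   [11, 11]
DIV      [1]
DUP      [1, 1]
EQ       [1]
PUSH 8   [1, 8]
LT       [1]
DUP      [1, 1]

[1, 1]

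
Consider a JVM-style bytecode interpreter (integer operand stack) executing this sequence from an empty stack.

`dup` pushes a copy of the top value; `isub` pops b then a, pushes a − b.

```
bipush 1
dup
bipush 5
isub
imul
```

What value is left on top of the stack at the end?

-4

bipush 1 : 1
dup      : 1 1
bipush 5 : 1 1 5
isub     : 1 -4
imul     : -4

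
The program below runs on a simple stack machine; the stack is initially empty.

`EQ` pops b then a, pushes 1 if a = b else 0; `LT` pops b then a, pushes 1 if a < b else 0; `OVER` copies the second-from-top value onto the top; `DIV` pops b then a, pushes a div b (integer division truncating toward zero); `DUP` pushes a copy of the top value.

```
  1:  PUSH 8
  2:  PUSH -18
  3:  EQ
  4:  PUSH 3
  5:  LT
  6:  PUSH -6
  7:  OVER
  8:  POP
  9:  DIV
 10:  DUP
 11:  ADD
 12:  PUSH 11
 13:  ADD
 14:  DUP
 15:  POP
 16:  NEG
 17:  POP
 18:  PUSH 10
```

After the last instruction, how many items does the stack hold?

PUSH 8   → 8
PUSH -18 → 8 -18
EQ       → 0
PUSH 3   → 0 3
LT       → 1
PUSH -6  → 1 -6
OVER     → 1 -6 1
POP      → 1 -6
DIV      → 0
DUP      → 0 0
ADD      → 0
PUSH 11  → 0 11
ADD      → 11
DUP      → 11 11
POP      → 11
NEG      → -11
POP      → (empty)
PUSH 10  → 10

1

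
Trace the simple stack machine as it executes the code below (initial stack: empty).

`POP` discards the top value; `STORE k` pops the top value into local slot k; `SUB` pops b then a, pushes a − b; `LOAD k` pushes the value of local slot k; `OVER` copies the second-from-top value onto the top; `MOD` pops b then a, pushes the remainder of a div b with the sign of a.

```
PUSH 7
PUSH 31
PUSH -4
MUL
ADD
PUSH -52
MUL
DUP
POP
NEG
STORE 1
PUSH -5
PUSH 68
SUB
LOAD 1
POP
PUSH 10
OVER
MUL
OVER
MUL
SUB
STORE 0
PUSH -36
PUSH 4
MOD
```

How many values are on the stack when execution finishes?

PUSH 7   -> 7
PUSH 31  -> 7 31
PUSH -4  -> 7 31 -4
MUL      -> 7 -124
ADD      -> -117
PUSH -52 -> -117 -52
MUL      -> 6084
DUP      -> 6084 6084
POP      -> 6084
NEG      -> -6084
STORE 1  -> (empty)
PUSH -5  -> -5
PUSH 68  -> -5 68
SUB      -> -73
LOAD 1   -> -73 -6084
POP      -> -73
PUSH 10  -> -73 10
OVER     -> -73 10 -73
MUL      -> -73 -730
OVER     -> -73 -730 -73
MUL      -> -73 53290
SUB      -> -53363
STORE 0  -> (empty)
PUSH -36 -> -36
PUSH 4   -> -36 4
MOD      -> 0

1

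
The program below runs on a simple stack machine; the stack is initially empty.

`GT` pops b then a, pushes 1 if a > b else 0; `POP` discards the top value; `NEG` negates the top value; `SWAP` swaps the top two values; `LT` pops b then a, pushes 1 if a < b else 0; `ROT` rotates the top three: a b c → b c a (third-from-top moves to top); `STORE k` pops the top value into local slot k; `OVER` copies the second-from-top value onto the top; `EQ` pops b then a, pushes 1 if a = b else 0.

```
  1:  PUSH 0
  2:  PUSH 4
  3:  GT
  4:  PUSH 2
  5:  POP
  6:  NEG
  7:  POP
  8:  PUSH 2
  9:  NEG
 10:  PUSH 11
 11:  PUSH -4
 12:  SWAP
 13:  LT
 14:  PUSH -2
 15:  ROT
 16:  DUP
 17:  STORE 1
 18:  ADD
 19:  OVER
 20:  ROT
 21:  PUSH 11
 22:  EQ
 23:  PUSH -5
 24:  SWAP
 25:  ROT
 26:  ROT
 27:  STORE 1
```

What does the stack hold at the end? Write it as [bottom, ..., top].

[-4, 0, 1]

PUSH 0  : [0]
PUSH 4  : [0, 4]
GT      : [0]
PUSH 2  : [0, 2]
POP     : [0]
NEG     : [0]
POP     : []
PUSH 2  : [2]
NEG     : [-2]
PUSH 11 : [-2, 11]
PUSH -4 : [-2, 11, -4]
SWAP    : [-2, -4, 11]
LT      : [-2, 1]
PUSH -2 : [-2, 1, -2]
ROT     : [1, -2, -2]
DUP     : [1, -2, -2, -2]
STORE 1 : [1, -2, -2]
ADD     : [1, -4]
OVER    : [1, -4, 1]
ROT     : [-4, 1, 1]
PUSH 11 : [-4, 1, 1, 11]
EQ      : [-4, 1, 0]
PUSH -5 : [-4, 1, 0, -5]
SWAP    : [-4, 1, -5, 0]
ROT     : [-4, -5, 0, 1]
ROT     : [-4, 0, 1, -5]
STORE 1 : [-4, 0, 1]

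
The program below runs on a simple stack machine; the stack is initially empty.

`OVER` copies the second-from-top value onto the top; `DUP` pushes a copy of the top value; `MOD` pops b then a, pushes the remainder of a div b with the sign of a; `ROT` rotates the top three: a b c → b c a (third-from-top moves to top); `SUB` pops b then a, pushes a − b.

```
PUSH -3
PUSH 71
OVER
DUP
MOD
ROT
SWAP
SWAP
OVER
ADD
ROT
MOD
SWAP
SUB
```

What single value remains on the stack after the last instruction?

PUSH -3  -3
PUSH 71  -3 71
OVER     -3 71 -3
DUP      -3 71 -3 -3
MOD      -3 71 0
ROT      71 0 -3
SWAP     71 -3 0
SWAP     71 0 -3
OVER     71 0 -3 0
ADD      71 0 -3
ROT      0 -3 71
MOD      0 -3
SWAP     -3 0
SUB      -3

-3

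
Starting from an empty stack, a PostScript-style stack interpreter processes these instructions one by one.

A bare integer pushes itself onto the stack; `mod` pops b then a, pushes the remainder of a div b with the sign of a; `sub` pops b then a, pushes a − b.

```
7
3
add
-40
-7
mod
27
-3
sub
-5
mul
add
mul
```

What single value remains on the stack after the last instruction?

-1550

7   → 7
3   → 7 3
add → 10
-40 → 10 -40
-7  → 10 -40 -7
mod → 10 -5
27  → 10 -5 27
-3  → 10 -5 27 -3
sub → 10 -5 30
-5  → 10 -5 30 -5
mul → 10 -5 -150
add → 10 -155
mul → -1550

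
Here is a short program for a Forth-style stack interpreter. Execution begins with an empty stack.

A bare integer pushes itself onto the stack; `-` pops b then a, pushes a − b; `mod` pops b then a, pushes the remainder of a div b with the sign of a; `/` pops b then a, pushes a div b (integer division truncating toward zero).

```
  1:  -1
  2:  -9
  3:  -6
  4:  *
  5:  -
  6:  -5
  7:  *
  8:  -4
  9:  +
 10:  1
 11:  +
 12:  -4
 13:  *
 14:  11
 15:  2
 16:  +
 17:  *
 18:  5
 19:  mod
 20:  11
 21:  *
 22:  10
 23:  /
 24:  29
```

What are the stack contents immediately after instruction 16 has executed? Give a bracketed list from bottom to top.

[-1088, 13]

-1 → [-1]
-9 → [-1, -9]
-6 → [-1, -9, -6]
*  → [-1, 54]
-  → [-55]
-5 → [-55, -5]
*  → [275]
-4 → [275, -4]
+  → [271]
1  → [271, 1]
+  → [272]
-4 → [272, -4]
*  → [-1088]
11 → [-1088, 11]
2  → [-1088, 11, 2]
+  → [-1088, 13]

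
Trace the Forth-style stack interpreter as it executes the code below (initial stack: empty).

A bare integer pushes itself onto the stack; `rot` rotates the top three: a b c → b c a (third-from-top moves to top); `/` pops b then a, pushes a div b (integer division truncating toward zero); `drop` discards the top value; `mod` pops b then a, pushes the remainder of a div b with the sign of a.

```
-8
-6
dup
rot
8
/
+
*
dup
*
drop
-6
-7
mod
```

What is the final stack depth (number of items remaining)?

-8   -> [-8]
-6   -> [-8, -6]
dup  -> [-8, -6, -6]
rot  -> [-6, -6, -8]
8    -> [-6, -6, -8, 8]
/    -> [-6, -6, -1]
+    -> [-6, -7]
*    -> [42]
dup  -> [42, 42]
*    -> [1764]
drop -> []
-6   -> [-6]
-7   -> [-6, -7]
mod  -> [-6]

1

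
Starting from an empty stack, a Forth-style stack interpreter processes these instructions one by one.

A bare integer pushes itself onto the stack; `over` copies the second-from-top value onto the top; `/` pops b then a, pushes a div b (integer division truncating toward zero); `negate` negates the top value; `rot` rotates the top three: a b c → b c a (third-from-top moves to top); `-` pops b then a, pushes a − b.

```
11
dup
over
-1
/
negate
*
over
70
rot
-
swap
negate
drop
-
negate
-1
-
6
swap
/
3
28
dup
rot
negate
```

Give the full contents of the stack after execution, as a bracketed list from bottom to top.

[0, 28, 28, -3]

11     : [11]
dup    : [11, 11]
over   : [11, 11, 11]
-1     : [11, 11, 11, -1]
/      : [11, 11, -11]
negate : [11, 11, 11]
*      : [11, 121]
over   : [11, 121, 11]
70     : [11, 121, 11, 70]
rot    : [11, 11, 70, 121]
-      : [11, 11, -51]
swap   : [11, -51, 11]
negate : [11, -51, -11]
drop   : [11, -51]
-      : [62]
negate : [-62]
-1     : [-62, -1]
-      : [-61]
6      : [-61, 6]
swap   : [6, -61]
/      : [0]
3      : [0, 3]
28     : [0, 3, 28]
dup    : [0, 3, 28, 28]
rot    : [0, 28, 28, 3]
negate : [0, 28, 28, -3]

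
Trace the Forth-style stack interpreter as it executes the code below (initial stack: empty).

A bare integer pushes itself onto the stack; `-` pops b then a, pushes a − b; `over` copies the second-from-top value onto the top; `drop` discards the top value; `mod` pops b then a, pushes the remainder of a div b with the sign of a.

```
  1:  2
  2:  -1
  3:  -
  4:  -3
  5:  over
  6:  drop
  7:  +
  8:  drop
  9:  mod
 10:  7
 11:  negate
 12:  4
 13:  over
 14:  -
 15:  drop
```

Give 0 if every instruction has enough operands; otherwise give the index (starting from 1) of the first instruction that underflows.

2    -> [2]
-1   -> [2, -1]
-    -> [3]
-3   -> [3, -3]
over -> [3, -3, 3]
drop -> [3, -3]
+    -> [0]
drop -> []
mod  — needs 2 operands, stack has 0 → underflow

9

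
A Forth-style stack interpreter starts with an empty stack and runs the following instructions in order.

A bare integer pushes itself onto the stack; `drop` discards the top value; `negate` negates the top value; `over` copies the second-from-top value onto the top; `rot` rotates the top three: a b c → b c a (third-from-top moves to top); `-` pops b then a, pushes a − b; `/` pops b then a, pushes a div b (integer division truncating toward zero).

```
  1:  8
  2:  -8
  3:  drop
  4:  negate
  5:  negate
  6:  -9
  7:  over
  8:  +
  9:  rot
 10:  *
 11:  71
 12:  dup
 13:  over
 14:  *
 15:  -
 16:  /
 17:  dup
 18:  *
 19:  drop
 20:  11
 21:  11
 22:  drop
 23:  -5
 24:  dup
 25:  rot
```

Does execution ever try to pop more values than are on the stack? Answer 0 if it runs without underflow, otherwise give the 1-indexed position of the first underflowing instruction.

8      : [8]
-8     : [8, -8]
drop   : [8]
negate : [-8]
negate : [8]
-9     : [8, -9]
over   : [8, -9, 8]
+      : [8, -1]
rot  — needs 3 operands, stack has 2 → underflow

9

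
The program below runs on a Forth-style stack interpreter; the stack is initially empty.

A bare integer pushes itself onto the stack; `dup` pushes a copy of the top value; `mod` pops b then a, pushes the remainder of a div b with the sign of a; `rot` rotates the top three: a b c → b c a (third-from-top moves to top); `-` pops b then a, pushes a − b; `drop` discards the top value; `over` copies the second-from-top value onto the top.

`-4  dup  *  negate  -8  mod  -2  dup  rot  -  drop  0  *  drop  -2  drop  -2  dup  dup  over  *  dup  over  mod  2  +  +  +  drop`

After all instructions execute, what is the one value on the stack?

-4     → [-4]
dup    → [-4, -4]
*      → [16]
negate → [-16]
-8     → [-16, -8]
mod    → [0]
-2     → [0, -2]
dup    → [0, -2, -2]
rot    → [-2, -2, 0]
-      → [-2, -2]
drop   → [-2]
0      → [-2, 0]
*      → [0]
drop   → []
-2     → [-2]
drop   → []
-2     → [-2]
dup    → [-2, -2]
dup    → [-2, -2, -2]
over   → [-2, -2, -2, -2]
*      → [-2, -2, 4]
dup    → [-2, -2, 4, 4]
over   → [-2, -2, 4, 4, 4]
mod    → [-2, -2, 4, 0]
2      → [-2, -2, 4, 0, 2]
+      → [-2, -2, 4, 2]
+      → [-2, -2, 6]
+      → [-2, 4]
drop   → [-2]

-2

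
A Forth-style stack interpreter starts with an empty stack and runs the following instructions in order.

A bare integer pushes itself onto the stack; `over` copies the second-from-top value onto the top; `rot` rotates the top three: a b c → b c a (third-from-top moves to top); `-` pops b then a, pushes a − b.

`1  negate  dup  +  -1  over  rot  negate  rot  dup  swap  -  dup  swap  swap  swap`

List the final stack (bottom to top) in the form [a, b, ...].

1      : [1]
negate : [-1]
dup    : [-1, -1]
+      : [-2]
-1     : [-2, -1]
over   : [-2, -1, -2]
rot    : [-1, -2, -2]
negate : [-1, -2, 2]
rot    : [-2, 2, -1]
dup    : [-2, 2, -1, -1]
swap   : [-2, 2, -1, -1]
-      : [-2, 2, 0]
dup    : [-2, 2, 0, 0]
swap   : [-2, 2, 0, 0]
swap   : [-2, 2, 0, 0]
swap   : [-2, 2, 0, 0]

[-2, 2, 0, 0]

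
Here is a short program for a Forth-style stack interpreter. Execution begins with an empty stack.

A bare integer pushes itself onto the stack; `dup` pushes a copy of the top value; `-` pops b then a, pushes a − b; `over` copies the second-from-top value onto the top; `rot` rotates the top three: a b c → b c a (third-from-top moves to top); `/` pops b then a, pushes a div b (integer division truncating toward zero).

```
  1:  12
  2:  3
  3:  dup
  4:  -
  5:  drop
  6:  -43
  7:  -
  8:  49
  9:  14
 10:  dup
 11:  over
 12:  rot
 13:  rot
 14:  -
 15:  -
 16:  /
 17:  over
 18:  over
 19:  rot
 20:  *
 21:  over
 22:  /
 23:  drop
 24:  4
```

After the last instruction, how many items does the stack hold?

3

12   -> [12]
3    -> [12, 3]
dup  -> [12, 3, 3]
-    -> [12, 0]
drop -> [12]
-43  -> [12, -43]
-    -> [55]
49   -> [55, 49]
14   -> [55, 49, 14]
dup  -> [55, 49, 14, 14]
over -> [55, 49, 14, 14, 14]
rot  -> [55, 49, 14, 14, 14]
rot  -> [55, 49, 14, 14, 14]
-    -> [55, 49, 14, 0]
-    -> [55, 49, 14]
/    -> [55, 3]
over -> [55, 3, 55]
over -> [55, 3, 55, 3]
rot  -> [55, 55, 3, 3]
*    -> [55, 55, 9]
over -> [55, 55, 9, 55]
/    -> [55, 55, 0]
drop -> [55, 55]
4    -> [55, 55, 4]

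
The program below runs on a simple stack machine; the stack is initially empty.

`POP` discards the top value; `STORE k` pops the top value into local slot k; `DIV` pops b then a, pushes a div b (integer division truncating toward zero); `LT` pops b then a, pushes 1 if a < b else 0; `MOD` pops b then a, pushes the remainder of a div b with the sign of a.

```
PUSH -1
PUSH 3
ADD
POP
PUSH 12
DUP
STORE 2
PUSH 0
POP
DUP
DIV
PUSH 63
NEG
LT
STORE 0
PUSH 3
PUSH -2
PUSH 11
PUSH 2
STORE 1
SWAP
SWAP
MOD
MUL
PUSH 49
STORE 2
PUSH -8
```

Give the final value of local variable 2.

PUSH -1 : [-1]
PUSH 3  : [-1, 3]
ADD     : [2]
POP     : []
PUSH 12 : [12]
DUP     : [12, 12]
STORE 2 : [12]
PUSH 0  : [12, 0]
POP     : [12]
DUP     : [12, 12]
DIV     : [1]
PUSH 63 : [1, 63]
NEG     : [1, -63]
LT      : [0]
STORE 0 : []
PUSH 3  : [3]
PUSH -2 : [3, -2]
PUSH 11 : [3, -2, 11]
PUSH 2  : [3, -2, 11, 2]
STORE 1 : [3, -2, 11]
SWAP    : [3, 11, -2]
SWAP    : [3, -2, 11]
MOD     : [3, -2]
MUL     : [-6]
PUSH 49 : [-6, 49]
STORE 2 : [-6]
PUSH -8 : [-6, -8]

49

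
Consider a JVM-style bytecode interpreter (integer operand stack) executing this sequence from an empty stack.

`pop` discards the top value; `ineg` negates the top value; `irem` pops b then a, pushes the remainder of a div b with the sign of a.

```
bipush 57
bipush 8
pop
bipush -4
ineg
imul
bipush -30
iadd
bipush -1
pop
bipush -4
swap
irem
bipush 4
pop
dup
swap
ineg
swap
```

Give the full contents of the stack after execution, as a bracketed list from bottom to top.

bipush 57   57
bipush 8    57 8
pop         57
bipush -4   57 -4
ineg        57 4
imul        228
bipush -30  228 -30
iadd        198
bipush -1   198 -1
pop         198
bipush -4   198 -4
swap        -4 198
irem        -4
bipush 4    -4 4
pop         -4
dup         -4 -4
swap        -4 -4
ineg        -4 4
swap        4 -4

[4, -4]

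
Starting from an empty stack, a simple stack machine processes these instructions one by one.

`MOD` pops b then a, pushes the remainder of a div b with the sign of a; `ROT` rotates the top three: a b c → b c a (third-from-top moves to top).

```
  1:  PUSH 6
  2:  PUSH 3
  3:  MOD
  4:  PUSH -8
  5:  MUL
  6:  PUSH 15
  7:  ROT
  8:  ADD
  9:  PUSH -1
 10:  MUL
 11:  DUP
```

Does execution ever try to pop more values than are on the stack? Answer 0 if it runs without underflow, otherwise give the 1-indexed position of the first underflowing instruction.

7

PUSH 6   6
PUSH 3   6 3
MOD      0
PUSH -8  0 -8
MUL      0
PUSH 15  0 15
ROT  — needs 3 operands, stack has 2 → underflow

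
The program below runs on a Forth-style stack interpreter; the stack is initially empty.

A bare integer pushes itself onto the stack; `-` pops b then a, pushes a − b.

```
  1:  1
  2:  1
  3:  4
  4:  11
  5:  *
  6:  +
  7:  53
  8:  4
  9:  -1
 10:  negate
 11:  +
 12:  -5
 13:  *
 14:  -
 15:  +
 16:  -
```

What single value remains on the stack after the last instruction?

-122

1      -> [1]
1      -> [1, 1]
4      -> [1, 1, 4]
11     -> [1, 1, 4, 11]
*      -> [1, 1, 44]
+      -> [1, 45]
53     -> [1, 45, 53]
4      -> [1, 45, 53, 4]
-1     -> [1, 45, 53, 4, -1]
negate -> [1, 45, 53, 4, 1]
+      -> [1, 45, 53, 5]
-5     -> [1, 45, 53, 5, -5]
*      -> [1, 45, 53, -25]
-      -> [1, 45, 78]
+      -> [1, 123]
-      -> [-122]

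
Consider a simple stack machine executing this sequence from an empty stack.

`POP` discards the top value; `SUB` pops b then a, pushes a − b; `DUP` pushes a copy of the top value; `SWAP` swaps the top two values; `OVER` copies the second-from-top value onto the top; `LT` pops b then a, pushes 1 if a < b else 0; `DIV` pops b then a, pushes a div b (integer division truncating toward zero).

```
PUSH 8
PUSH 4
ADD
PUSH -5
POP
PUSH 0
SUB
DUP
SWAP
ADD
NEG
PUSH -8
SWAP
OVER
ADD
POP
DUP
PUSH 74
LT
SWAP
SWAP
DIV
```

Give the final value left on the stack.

PUSH 8  -> [8]
PUSH 4  -> [8, 4]
ADD     -> [12]
PUSH -5 -> [12, -5]
POP     -> [12]
PUSH 0  -> [12, 0]
SUB     -> [12]
DUP     -> [12, 12]
SWAP    -> [12, 12]
ADD     -> [24]
NEG     -> [-24]
PUSH -8 -> [-24, -8]
SWAP    -> [-8, -24]
OVER    -> [-8, -24, -8]
ADD     -> [-8, -32]
POP     -> [-8]
DUP     -> [-8, -8]
PUSH 74 -> [-8, -8, 74]
LT      -> [-8, 1]
SWAP    -> [1, -8]
SWAP    -> [-8, 1]
DIV     -> [-8]

-8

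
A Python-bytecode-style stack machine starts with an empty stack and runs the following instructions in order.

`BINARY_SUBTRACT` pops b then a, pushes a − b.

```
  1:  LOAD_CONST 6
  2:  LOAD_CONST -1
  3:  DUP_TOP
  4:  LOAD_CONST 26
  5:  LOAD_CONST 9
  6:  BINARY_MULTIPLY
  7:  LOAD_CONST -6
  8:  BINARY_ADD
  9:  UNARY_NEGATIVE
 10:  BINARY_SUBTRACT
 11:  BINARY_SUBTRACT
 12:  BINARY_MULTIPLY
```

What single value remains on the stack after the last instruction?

-1368

LOAD_CONST 6    → 6
LOAD_CONST -1   → 6 -1
DUP_TOP         → 6 -1 -1
LOAD_CONST 26   → 6 -1 -1 26
LOAD_CONST 9    → 6 -1 -1 26 9
BINARY_MULTIPLY → 6 -1 -1 234
LOAD_CONST -6   → 6 -1 -1 234 -6
BINARY_ADD      → 6 -1 -1 228
UNARY_NEGATIVE  → 6 -1 -1 -228
BINARY_SUBTRACT → 6 -1 227
BINARY_SUBTRACT → 6 -228
BINARY_MULTIPLY → -1368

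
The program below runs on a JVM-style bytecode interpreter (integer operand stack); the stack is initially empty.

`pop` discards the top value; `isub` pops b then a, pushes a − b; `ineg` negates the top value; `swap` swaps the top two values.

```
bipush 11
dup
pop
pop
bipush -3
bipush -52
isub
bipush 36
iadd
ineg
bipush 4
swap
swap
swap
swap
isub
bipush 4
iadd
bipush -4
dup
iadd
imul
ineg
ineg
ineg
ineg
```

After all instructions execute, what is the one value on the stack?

bipush 11  : [11]
dup        : [11, 11]
pop        : [11]
pop        : []
bipush -3  : [-3]
bipush -52 : [-3, -52]
isub       : [49]
bipush 36  : [49, 36]
iadd       : [85]
ineg       : [-85]
bipush 4   : [-85, 4]
swap       : [4, -85]
swap       : [-85, 4]
swap       : [4, -85]
swap       : [-85, 4]
isub       : [-89]
bipush 4   : [-89, 4]
iadd       : [-85]
bipush -4  : [-85, -4]
dup        : [-85, -4, -4]
iadd       : [-85, -8]
imul       : [680]
ineg       : [-680]
ineg       : [680]
ineg       : [-680]
ineg       : [680]

680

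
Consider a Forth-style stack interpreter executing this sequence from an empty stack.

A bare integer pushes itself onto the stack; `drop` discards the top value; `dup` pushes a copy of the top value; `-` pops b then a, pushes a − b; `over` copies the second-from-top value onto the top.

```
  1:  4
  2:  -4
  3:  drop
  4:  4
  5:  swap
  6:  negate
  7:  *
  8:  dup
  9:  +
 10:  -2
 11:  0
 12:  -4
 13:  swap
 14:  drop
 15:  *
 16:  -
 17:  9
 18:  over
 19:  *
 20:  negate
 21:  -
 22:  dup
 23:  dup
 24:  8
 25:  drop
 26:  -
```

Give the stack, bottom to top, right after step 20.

[-40, 360]

4      : 4
-4     : 4 -4
drop   : 4
4      : 4 4
swap   : 4 4
negate : 4 -4
*      : -16
dup    : -16 -16
+      : -32
-2     : -32 -2
0      : -32 -2 0
-4     : -32 -2 0 -4
swap   : -32 -2 -4 0
drop   : -32 -2 -4
*      : -32 8
-      : -40
9      : -40 9
over   : -40 9 -40
*      : -40 -360
negate : -40 360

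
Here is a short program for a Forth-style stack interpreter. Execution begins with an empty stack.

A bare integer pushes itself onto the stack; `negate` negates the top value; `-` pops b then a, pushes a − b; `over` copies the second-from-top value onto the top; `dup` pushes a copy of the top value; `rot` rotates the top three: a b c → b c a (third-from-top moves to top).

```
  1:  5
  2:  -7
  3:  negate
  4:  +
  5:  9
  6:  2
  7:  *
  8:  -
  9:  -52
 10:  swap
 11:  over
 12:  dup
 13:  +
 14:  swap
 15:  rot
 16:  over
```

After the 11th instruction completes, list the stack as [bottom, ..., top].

5      -> [5]
-7     -> [5, -7]
negate -> [5, 7]
+      -> [12]
9      -> [12, 9]
2      -> [12, 9, 2]
*      -> [12, 18]
-      -> [-6]
-52    -> [-6, -52]
swap   -> [-52, -6]
over   -> [-52, -6, -52]

[-52, -6, -52]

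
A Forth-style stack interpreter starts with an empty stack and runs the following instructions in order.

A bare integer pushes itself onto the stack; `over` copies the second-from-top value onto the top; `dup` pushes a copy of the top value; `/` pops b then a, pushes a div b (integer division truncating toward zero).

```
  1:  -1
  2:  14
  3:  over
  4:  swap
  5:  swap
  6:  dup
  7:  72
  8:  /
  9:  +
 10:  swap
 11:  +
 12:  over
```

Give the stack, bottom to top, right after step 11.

-1   : [-1]
14   : [-1, 14]
over : [-1, 14, -1]
swap : [-1, -1, 14]
swap : [-1, 14, -1]
dup  : [-1, 14, -1, -1]
72   : [-1, 14, -1, -1, 72]
/    : [-1, 14, -1, 0]
+    : [-1, 14, -1]
swap : [-1, -1, 14]
+    : [-1, 13]

[-1, 13]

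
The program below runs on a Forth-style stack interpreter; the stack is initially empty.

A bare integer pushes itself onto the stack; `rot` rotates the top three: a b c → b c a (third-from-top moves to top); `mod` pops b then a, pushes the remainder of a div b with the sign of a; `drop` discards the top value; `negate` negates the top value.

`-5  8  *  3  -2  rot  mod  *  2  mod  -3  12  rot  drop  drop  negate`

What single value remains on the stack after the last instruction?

3

-5     → [-5]
8      → [-5, 8]
*      → [-40]
3      → [-40, 3]
-2     → [-40, 3, -2]
rot    → [3, -2, -40]
mod    → [3, -2]
*      → [-6]
2      → [-6, 2]
mod    → [0]
-3     → [0, -3]
12     → [0, -3, 12]
rot    → [-3, 12, 0]
drop   → [-3, 12]
drop   → [-3]
negate → [3]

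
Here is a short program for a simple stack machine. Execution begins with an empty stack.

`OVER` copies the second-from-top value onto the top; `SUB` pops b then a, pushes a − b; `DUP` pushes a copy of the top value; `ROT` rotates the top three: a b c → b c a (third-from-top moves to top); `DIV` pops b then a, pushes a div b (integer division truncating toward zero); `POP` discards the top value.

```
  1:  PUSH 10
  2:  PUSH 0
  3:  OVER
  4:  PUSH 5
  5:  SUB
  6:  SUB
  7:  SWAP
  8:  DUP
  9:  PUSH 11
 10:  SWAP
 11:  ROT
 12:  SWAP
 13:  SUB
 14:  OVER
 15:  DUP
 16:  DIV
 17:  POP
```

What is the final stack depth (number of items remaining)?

PUSH 10 : 10
PUSH 0  : 10 0
OVER    : 10 0 10
PUSH 5  : 10 0 10 5
SUB     : 10 0 5
SUB     : 10 -5
SWAP    : -5 10
DUP     : -5 10 10
PUSH 11 : -5 10 10 11
SWAP    : -5 10 11 10
ROT     : -5 11 10 10
SWAP    : -5 11 10 10
SUB     : -5 11 0
OVER    : -5 11 0 11
DUP     : -5 11 0 11 11
DIV     : -5 11 0 1
POP     : -5 11 0

3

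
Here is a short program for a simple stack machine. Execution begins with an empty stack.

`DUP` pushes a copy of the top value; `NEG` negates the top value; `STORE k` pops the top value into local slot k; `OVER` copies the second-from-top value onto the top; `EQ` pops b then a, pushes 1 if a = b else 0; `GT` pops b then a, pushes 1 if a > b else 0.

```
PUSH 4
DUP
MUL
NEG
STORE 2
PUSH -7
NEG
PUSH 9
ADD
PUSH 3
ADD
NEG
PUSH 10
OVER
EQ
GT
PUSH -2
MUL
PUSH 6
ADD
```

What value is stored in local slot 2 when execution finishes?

-16

PUSH 4  -> 4
DUP     -> 4 4
MUL     -> 16
NEG     -> -16
STORE 2 -> (empty)
PUSH -7 -> -7
NEG     -> 7
PUSH 9  -> 7 9
ADD     -> 16
PUSH 3  -> 16 3
ADD     -> 19
NEG     -> -19
PUSH 10 -> -19 10
OVER    -> -19 10 -19
EQ      -> -19 0
GT      -> 0
PUSH -2 -> 0 -2
MUL     -> 0
PUSH 6  -> 0 6
ADD     -> 6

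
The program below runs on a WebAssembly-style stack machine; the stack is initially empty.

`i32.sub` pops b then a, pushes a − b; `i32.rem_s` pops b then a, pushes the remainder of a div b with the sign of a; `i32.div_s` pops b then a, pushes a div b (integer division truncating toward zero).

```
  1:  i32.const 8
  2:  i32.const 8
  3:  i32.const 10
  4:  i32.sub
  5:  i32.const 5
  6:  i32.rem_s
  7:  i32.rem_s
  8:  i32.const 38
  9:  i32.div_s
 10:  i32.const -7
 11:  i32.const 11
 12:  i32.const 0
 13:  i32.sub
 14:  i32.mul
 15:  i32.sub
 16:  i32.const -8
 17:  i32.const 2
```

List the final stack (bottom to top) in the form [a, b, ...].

[77, -8, 2]

i32.const 8  → [8]
i32.const 8  → [8, 8]
i32.const 10 → [8, 8, 10]
i32.sub      → [8, -2]
i32.const 5  → [8, -2, 5]
i32.rem_s    → [8, -2]
i32.rem_s    → [0]
i32.const 38 → [0, 38]
i32.div_s    → [0]
i32.const -7 → [0, -7]
i32.const 11 → [0, -7, 11]
i32.const 0  → [0, -7, 11, 0]
i32.sub      → [0, -7, 11]
i32.mul      → [0, -77]
i32.sub      → [77]
i32.const -8 → [77, -8]
i32.const 2  → [77, -8, 2]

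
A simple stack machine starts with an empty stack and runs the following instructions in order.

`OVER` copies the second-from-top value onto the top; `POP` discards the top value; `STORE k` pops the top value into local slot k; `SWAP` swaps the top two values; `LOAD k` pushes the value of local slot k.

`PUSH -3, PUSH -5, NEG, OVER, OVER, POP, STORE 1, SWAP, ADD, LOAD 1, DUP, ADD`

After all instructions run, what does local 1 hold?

-3

PUSH -3 -> [-3]
PUSH -5 -> [-3, -5]
NEG     -> [-3, 5]
OVER    -> [-3, 5, -3]
OVER    -> [-3, 5, -3, 5]
POP     -> [-3, 5, -3]
STORE 1 -> [-3, 5]
SWAP    -> [5, -3]
ADD     -> [2]
LOAD 1  -> [2, -3]
DUP     -> [2, -3, -3]
ADD     -> [2, -6]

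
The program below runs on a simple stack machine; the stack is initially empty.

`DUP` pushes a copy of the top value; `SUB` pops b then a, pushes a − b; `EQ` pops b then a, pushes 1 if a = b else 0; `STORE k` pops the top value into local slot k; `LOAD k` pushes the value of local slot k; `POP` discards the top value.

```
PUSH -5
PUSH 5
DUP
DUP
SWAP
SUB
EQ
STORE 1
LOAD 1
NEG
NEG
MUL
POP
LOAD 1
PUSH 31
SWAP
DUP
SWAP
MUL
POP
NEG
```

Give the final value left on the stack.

-31

PUSH -5 -> [-5]
PUSH 5  -> [-5, 5]
DUP     -> [-5, 5, 5]
DUP     -> [-5, 5, 5, 5]
SWAP    -> [-5, 5, 5, 5]
SUB     -> [-5, 5, 0]
EQ      -> [-5, 0]
STORE 1 -> [-5]
LOAD 1  -> [-5, 0]
NEG     -> [-5, 0]
NEG     -> [-5, 0]
MUL     -> [0]
POP     -> []
LOAD 1  -> [0]
PUSH 31 -> [0, 31]
SWAP    -> [31, 0]
DUP     -> [31, 0, 0]
SWAP    -> [31, 0, 0]
MUL     -> [31, 0]
POP     -> [31]
NEG     -> [-31]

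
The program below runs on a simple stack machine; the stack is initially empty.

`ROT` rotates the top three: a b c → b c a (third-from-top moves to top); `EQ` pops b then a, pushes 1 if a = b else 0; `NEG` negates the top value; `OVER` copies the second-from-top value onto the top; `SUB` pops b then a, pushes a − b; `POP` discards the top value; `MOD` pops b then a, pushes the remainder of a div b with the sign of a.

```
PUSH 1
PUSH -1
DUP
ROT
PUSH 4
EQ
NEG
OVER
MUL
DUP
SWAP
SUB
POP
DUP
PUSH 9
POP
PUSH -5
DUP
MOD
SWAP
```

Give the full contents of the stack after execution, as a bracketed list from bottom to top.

[-1, -1, 0, -1]

PUSH 1  : 1
PUSH -1 : 1 -1
DUP     : 1 -1 -1
ROT     : -1 -1 1
PUSH 4  : -1 -1 1 4
EQ      : -1 -1 0
NEG     : -1 -1 0
OVER    : -1 -1 0 -1
MUL     : -1 -1 0
DUP     : -1 -1 0 0
SWAP    : -1 -1 0 0
SUB     : -1 -1 0
POP     : -1 -1
DUP     : -1 -1 -1
PUSH 9  : -1 -1 -1 9
POP     : -1 -1 -1
PUSH -5 : -1 -1 -1 -5
DUP     : -1 -1 -1 -5 -5
MOD     : -1 -1 -1 0
SWAP    : -1 -1 0 -1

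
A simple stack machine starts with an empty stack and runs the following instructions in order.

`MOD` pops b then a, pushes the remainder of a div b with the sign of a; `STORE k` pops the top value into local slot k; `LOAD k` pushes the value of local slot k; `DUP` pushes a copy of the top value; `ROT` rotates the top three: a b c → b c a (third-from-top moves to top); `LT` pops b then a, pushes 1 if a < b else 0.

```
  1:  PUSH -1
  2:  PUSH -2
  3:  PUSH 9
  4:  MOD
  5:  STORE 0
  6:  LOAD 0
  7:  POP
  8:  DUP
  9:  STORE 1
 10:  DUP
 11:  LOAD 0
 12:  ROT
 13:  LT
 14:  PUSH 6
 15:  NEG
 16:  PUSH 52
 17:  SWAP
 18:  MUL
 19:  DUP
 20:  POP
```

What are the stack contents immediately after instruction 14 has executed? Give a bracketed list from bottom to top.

[-1, 1, 6]

PUSH -1 : -1
PUSH -2 : -1 -2
PUSH 9  : -1 -2 9
MOD     : -1 -2
STORE 0 : -1
LOAD 0  : -1 -2
POP     : -1
DUP     : -1 -1
STORE 1 : -1
DUP     : -1 -1
LOAD 0  : -1 -1 -2
ROT     : -1 -2 -1
LT      : -1 1
PUSH 6  : -1 1 6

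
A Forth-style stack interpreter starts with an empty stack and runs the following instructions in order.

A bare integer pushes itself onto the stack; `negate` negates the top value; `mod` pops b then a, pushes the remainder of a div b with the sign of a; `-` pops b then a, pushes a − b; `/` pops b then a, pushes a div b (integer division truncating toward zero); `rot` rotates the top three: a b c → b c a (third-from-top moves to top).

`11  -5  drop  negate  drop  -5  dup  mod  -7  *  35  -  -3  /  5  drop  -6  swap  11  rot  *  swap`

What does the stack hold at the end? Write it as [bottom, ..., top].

11     : 11
-5     : 11 -5
drop   : 11
negate : -11
drop   : (empty)
-5     : -5
dup    : -5 -5
mod    : 0
-7     : 0 -7
*      : 0
35     : 0 35
-      : -35
-3     : -35 -3
/      : 11
5      : 11 5
drop   : 11
-6     : 11 -6
swap   : -6 11
11     : -6 11 11
rot    : 11 11 -6
*      : 11 -66
swap   : -66 11

[-66, 11]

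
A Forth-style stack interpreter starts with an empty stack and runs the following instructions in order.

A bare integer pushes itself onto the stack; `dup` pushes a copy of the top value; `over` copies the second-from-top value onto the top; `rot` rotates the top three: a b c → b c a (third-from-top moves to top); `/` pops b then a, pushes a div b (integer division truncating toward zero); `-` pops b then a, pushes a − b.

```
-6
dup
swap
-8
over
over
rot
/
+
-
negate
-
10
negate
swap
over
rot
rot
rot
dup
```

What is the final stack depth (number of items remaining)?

-6      [-6]
dup     [-6, -6]
swap    [-6, -6]
-8      [-6, -6, -8]
over    [-6, -6, -8, -6]
over    [-6, -6, -8, -6, -8]
rot     [-6, -6, -6, -8, -8]
/       [-6, -6, -6, 1]
+       [-6, -6, -5]
-       [-6, -1]
negate  [-6, 1]
-       [-7]
10      [-7, 10]
negate  [-7, -10]
swap    [-10, -7]
over    [-10, -7, -10]
rot     [-7, -10, -10]
rot     [-10, -10, -7]
rot     [-10, -7, -10]
dup     [-10, -7, -10, -10]

4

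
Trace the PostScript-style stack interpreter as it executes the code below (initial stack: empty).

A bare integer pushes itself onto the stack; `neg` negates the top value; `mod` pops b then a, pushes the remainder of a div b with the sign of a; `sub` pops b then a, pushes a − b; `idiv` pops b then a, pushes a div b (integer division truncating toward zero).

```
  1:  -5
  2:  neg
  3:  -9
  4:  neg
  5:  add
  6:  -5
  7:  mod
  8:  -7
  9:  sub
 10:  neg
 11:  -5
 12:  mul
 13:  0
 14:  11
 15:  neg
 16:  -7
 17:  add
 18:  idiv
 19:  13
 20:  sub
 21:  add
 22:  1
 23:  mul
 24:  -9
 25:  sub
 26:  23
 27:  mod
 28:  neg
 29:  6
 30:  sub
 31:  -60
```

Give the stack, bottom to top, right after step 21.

-5   → -5
neg  → 5
-9   → 5 -9
neg  → 5 9
add  → 14
-5   → 14 -5
mod  → 4
-7   → 4 -7
sub  → 11
neg  → -11
-5   → -11 -5
mul  → 55
0    → 55 0
11   → 55 0 11
neg  → 55 0 -11
-7   → 55 0 -11 -7
add  → 55 0 -18
idiv → 55 0
13   → 55 0 13
sub  → 55 -13
add  → 42

[42]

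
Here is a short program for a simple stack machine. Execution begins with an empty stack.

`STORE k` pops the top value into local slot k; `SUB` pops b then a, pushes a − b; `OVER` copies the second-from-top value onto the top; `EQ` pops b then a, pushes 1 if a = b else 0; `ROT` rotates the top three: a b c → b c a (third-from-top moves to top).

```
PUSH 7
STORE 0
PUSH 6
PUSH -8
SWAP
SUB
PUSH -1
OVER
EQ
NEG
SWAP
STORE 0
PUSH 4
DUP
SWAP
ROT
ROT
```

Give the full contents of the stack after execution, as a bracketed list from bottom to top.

[4, 0, 4]

PUSH 7  : 7
STORE 0 : (empty)
PUSH 6  : 6
PUSH -8 : 6 -8
SWAP    : -8 6
SUB     : -14
PUSH -1 : -14 -1
OVER    : -14 -1 -14
EQ      : -14 0
NEG     : -14 0
SWAP    : 0 -14
STORE 0 : 0
PUSH 4  : 0 4
DUP     : 0 4 4
SWAP    : 0 4 4
ROT     : 4 4 0
ROT     : 4 0 4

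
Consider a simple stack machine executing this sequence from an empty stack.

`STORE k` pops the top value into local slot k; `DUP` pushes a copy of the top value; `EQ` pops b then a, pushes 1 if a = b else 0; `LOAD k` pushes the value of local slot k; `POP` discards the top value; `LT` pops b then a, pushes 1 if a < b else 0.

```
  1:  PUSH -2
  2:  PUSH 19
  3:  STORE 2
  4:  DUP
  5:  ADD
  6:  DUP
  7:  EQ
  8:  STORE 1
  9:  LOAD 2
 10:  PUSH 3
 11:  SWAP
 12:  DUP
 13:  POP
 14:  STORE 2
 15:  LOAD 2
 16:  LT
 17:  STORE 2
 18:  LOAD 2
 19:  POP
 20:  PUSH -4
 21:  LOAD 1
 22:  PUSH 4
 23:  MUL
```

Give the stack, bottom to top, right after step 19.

PUSH -2  [-2]
PUSH 19  [-2, 19]
STORE 2  [-2]
DUP      [-2, -2]
ADD      [-4]
DUP      [-4, -4]
EQ       [1]
STORE 1  []
LOAD 2   [19]
PUSH 3   [19, 3]
SWAP     [3, 19]
DUP      [3, 19, 19]
POP      [3, 19]
STORE 2  [3]
LOAD 2   [3, 19]
LT       [1]
STORE 2  []
LOAD 2   [1]
POP      []

[]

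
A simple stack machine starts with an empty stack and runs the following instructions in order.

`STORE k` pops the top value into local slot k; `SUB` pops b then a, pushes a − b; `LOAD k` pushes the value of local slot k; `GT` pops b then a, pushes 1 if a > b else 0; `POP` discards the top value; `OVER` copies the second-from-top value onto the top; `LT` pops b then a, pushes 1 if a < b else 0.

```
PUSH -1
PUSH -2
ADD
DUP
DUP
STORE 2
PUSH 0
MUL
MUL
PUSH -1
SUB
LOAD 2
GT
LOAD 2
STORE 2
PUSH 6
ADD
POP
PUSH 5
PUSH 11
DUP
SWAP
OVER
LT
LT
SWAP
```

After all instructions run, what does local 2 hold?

PUSH -1 : [-1]
PUSH -2 : [-1, -2]
ADD     : [-3]
DUP     : [-3, -3]
DUP     : [-3, -3, -3]
STORE 2 : [-3, -3]
PUSH 0  : [-3, -3, 0]
MUL     : [-3, 0]
MUL     : [0]
PUSH -1 : [0, -1]
SUB     : [1]
LOAD 2  : [1, -3]
GT      : [1]
LOAD 2  : [1, -3]
STORE 2 : [1]
PUSH 6  : [1, 6]
ADD     : [7]
POP     : []
PUSH 5  : [5]
PUSH 11 : [5, 11]
DUP     : [5, 11, 11]
SWAP    : [5, 11, 11]
OVER    : [5, 11, 11, 11]
LT      : [5, 11, 0]
LT      : [5, 0]
SWAP    : [0, 5]

-3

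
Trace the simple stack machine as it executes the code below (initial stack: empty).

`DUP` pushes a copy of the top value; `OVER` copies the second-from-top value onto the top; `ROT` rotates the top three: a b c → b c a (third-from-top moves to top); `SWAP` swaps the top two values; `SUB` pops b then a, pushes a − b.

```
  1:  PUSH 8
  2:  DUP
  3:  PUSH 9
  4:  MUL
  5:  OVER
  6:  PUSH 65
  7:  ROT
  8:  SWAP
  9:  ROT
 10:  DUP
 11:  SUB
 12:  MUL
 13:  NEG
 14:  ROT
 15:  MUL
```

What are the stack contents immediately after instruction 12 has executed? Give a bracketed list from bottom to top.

[8, 72, 0]

PUSH 8  -> 8
DUP     -> 8 8
PUSH 9  -> 8 8 9
MUL     -> 8 72
OVER    -> 8 72 8
PUSH 65 -> 8 72 8 65
ROT     -> 8 8 65 72
SWAP    -> 8 8 72 65
ROT     -> 8 72 65 8
DUP     -> 8 72 65 8 8
SUB     -> 8 72 65 0
MUL     -> 8 72 0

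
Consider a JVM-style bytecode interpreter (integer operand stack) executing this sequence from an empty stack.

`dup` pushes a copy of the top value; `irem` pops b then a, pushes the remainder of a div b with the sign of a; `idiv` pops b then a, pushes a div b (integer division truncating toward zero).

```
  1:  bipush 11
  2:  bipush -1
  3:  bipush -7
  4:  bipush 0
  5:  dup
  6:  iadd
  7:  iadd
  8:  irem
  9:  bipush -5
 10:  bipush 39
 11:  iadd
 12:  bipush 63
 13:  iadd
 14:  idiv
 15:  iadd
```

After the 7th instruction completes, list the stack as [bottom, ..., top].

[11, -1, -7]

bipush 11 : [11]
bipush -1 : [11, -1]
bipush -7 : [11, -1, -7]
bipush 0  : [11, -1, -7, 0]
dup       : [11, -1, -7, 0, 0]
iadd      : [11, -1, -7, 0]
iadd      : [11, -1, -7]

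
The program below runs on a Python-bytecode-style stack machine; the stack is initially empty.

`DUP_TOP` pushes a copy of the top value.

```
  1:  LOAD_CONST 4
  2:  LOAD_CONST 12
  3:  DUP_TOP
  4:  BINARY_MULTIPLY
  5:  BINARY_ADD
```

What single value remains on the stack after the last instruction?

148

LOAD_CONST 4     [4]
LOAD_CONST 12    [4, 12]
DUP_TOP          [4, 12, 12]
BINARY_MULTIPLY  [4, 144]
BINARY_ADD       [148]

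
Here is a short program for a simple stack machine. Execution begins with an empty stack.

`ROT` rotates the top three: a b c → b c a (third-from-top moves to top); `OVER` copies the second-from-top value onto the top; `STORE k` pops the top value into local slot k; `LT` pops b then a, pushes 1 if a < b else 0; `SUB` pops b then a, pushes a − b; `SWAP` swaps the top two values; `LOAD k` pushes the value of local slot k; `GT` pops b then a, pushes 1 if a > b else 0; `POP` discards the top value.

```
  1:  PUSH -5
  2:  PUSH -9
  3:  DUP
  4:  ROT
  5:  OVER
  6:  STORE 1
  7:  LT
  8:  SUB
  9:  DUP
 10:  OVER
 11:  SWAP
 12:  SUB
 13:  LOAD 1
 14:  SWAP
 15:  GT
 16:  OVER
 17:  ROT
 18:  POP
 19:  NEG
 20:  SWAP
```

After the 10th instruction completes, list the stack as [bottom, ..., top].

[-10, -10, -10]

PUSH -5  [-5]
PUSH -9  [-5, -9]
DUP      [-5, -9, -9]
ROT      [-9, -9, -5]
OVER     [-9, -9, -5, -9]
STORE 1  [-9, -9, -5]
LT       [-9, 1]
SUB      [-10]
DUP      [-10, -10]
OVER     [-10, -10, -10]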